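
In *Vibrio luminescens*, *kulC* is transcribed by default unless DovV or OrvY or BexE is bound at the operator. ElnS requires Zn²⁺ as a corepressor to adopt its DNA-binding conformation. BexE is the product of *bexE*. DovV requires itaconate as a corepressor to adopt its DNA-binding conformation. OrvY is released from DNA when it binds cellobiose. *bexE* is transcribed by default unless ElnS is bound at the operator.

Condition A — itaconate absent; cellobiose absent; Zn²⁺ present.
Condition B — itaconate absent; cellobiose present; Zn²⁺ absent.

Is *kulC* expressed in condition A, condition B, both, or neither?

neither

Condition A:
Itaconate is absent, so DovV is inactive.
Cellobiose is absent, so OrvY is active.
Zn²⁺ is present, so ElnS is active.
With repressor ElnS bound, *bexE* is not transcribed.
So BexE is not produced.
With repressor OrvY bound, *kulC* is not transcribed.
→ *kulC* is OFF in A.
Condition B:
Itaconate is absent, so DovV is inactive.
Cellobiose is present, so OrvY is inactive.
Zn²⁺ is absent, so ElnS is inactive.
With no repressor bound, *bexE* is transcribed.
So BexE is produced and active.
With repressor BexE bound, *kulC* is not transcribed.
→ *kulC* is OFF in B.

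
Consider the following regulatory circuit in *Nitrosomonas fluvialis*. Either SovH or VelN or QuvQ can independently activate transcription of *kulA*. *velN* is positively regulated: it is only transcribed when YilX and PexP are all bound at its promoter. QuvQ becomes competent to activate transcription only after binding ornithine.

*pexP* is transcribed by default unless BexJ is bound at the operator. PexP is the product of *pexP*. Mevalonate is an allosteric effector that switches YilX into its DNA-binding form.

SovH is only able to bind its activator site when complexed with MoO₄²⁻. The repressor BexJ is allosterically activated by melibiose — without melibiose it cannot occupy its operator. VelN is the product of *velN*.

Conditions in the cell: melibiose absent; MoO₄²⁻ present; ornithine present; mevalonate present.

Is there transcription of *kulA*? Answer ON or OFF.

MoO₄²⁻ is present, so SovH is active.
Mevalonate is present, so YilX is active.
Melibiose is absent, so BexJ is inactive.
With no repressor bound, *pexP* is transcribed.
So PexP is produced and active.
No repressor is bound and YilX and PexP are active, so *velN* is transcribed.
So VelN is produced and active.
Ornithine is present, so QuvQ is active.
Activator SovH is present, so *kulA* is transcribed.

ON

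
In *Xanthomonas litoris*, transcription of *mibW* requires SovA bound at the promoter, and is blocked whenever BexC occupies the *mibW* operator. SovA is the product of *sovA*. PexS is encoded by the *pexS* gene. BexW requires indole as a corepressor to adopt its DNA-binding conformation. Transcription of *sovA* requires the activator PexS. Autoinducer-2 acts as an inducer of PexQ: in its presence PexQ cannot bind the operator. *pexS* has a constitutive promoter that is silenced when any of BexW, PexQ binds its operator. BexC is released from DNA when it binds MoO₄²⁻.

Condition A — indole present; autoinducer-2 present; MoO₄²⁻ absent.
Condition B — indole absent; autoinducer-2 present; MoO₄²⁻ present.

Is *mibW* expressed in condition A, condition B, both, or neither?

Condition A:
Indole is present, so BexW is active.
Autoinducer-2 is present, so PexQ is inactive.
With repressor BexW bound, *pexS* is not transcribed.
So PexS is not produced.
Required activator PexS is absent, so *sovA* is not transcribed.
So SovA is not produced.
MoO₄²⁻ is absent, so BexC is active.
With repressor BexC bound, *mibW* is not transcribed.
→ *mibW* is OFF in A.
Condition B:
Indole is absent, so BexW is inactive.
Autoinducer-2 is present, so PexQ is inactive.
With no repressor bound, *pexS* is transcribed.
So PexS is produced and active.
No repressor is bound and PexS is active, so *sovA* is transcribed.
So SovA is produced and active.
MoO₄²⁻ is present, so BexC is inactive.
No repressor is bound and SovA is active, so *mibW* is transcribed.
→ *mibW* is ON in B.

B only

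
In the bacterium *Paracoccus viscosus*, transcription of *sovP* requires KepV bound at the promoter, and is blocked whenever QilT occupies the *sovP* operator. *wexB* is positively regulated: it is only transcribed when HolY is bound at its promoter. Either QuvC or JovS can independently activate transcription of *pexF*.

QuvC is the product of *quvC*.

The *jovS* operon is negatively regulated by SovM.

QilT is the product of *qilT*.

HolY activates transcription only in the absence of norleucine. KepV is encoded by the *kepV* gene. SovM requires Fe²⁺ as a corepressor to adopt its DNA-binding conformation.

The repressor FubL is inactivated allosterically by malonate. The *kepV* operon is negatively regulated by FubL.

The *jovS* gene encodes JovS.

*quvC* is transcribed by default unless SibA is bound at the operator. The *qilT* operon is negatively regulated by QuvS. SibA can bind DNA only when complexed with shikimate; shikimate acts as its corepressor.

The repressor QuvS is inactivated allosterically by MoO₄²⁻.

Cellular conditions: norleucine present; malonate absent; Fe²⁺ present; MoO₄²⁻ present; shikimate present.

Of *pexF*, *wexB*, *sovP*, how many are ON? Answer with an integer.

0

Shikimate is present, so SibA is active.
With repressor SibA bound, *quvC* is not transcribed.
So QuvC is not produced.
Fe²⁺ is present, so SovM is active.
With repressor SovM bound, *jovS* is not transcribed.
So JovS is not produced.
No activator is available at the *pexF* promoter, so *pexF* is not transcribed.
→ *pexF* is OFF.
Norleucine is present, so HolY is inactive.
Required activator HolY is absent, so *wexB* is not transcribed.
→ *wexB* is OFF.
Malonate is absent, so FubL is active.
With repressor FubL bound, *kepV* is not transcribed.
So KepV is not produced.
MoO₄²⁻ is present, so QuvS is inactive.
With no repressor bound, *qilT* is transcribed.
So QilT is produced and active.
With repressor QilT bound, *sovP* is not transcribed.
→ *sovP* is OFF.
0 of the 3 genes are transcribed.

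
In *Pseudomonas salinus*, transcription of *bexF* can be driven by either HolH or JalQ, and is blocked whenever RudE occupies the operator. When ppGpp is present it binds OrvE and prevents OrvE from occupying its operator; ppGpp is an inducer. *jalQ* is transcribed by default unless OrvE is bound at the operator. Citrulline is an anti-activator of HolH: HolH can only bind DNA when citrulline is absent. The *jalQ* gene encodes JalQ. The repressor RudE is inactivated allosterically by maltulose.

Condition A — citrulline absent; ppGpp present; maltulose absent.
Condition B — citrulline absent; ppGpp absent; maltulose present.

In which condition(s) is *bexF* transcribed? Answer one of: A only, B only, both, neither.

Condition A:
Citrulline is absent, so HolH is active.
ppGpp is present, so OrvE is inactive.
With no repressor bound, *jalQ* is transcribed.
So JalQ is produced and active.
Maltulose is absent, so RudE is active.
With repressor RudE bound, *bexF* is not transcribed.
→ *bexF* is OFF in A.
Condition B:
Citrulline is absent, so HolH is active.
ppGpp is absent, so OrvE is active.
With repressor OrvE bound, *jalQ* is not transcribed.
So JalQ is not produced.
Maltulose is present, so RudE is inactive.
Activator HolH is present, so *bexF* is transcribed.
→ *bexF* is ON in B.

B only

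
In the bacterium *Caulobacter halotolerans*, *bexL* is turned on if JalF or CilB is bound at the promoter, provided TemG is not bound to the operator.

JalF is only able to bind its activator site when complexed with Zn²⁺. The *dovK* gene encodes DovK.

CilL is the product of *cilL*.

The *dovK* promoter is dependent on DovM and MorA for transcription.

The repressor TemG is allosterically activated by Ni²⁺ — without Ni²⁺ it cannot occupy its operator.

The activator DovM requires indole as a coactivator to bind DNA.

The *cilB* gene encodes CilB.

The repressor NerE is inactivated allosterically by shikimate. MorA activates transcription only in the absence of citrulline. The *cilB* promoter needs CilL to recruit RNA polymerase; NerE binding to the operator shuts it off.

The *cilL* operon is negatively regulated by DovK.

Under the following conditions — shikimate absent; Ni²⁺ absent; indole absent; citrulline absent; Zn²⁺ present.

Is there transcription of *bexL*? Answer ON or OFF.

ON

Zn²⁺ is present, so JalF is active.
Indole is absent, so DovM is inactive.
Citrulline is absent, so MorA is active.
Required activator DovM is absent, so *dovK* is not transcribed.
So DovK is not produced.
With no repressor bound, *cilL* is transcribed.
So CilL is produced and active.
Shikimate is absent, so NerE is active.
With repressor NerE bound, *cilB* is not transcribed.
So CilB is not produced.
Ni²⁺ is absent, so TemG is inactive.
Activator JalF is present, so *bexL* is transcribed.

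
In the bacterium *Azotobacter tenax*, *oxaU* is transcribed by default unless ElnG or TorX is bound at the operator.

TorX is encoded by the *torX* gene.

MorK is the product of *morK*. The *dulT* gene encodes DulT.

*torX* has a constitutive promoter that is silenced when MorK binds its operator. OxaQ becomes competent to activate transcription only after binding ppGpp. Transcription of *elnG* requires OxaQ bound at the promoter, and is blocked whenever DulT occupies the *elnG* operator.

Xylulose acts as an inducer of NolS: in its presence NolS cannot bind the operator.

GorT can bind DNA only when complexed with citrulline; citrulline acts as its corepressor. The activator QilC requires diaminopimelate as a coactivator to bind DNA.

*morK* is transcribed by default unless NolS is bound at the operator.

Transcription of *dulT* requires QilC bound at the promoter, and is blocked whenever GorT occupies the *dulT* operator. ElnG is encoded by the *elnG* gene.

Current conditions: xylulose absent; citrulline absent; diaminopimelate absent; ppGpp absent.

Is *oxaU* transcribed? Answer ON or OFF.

Diaminopimelate is absent, so QilC is inactive.
Citrulline is absent, so GorT is inactive.
Required activator QilC is absent, so *dulT* is not transcribed.
So DulT is not produced.
ppGpp is absent, so OxaQ is inactive.
Required activator OxaQ is absent, so *elnG* is not transcribed.
So ElnG is not produced.
Xylulose is absent, so NolS is active.
With repressor NolS bound, *morK* is not transcribed.
So MorK is not produced.
With no repressor bound, *torX* is transcribed.
So TorX is produced and active.
With repressor TorX bound, *oxaU* is not transcribed.

OFF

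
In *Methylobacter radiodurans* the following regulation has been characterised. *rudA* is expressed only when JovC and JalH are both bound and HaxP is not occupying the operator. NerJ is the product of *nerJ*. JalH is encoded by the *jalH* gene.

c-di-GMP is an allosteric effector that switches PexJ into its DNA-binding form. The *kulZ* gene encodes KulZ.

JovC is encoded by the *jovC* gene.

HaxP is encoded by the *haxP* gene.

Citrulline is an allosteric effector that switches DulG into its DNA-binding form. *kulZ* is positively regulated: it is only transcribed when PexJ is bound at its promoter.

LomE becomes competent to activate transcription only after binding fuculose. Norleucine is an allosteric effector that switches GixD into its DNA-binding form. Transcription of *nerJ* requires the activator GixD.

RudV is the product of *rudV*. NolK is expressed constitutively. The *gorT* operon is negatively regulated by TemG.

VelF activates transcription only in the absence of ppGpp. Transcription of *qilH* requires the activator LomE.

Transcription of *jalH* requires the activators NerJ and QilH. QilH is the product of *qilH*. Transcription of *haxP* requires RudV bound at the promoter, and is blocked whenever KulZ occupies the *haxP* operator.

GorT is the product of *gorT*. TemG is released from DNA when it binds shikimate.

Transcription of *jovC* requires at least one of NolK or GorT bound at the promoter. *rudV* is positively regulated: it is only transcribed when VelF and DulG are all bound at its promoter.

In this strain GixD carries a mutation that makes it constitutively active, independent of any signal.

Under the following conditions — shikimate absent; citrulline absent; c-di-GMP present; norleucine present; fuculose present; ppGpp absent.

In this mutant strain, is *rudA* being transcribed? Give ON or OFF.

ON

c-di-GMP is present, so PexJ is active.
No repressor is bound and PexJ is active, so *kulZ* is transcribed.
So KulZ is produced and active.
ppGpp is absent, so VelF is active.
Citrulline is absent, so DulG is inactive.
Required activator DulG is absent, so *rudV* is not transcribed.
So RudV is not produced.
With repressor KulZ bound, *haxP* is not transcribed.
So HaxP is not produced.
NolK is produced constitutively and is active.
Shikimate is absent, so TemG is active.
With repressor TemG bound, *gorT* is not transcribed.
So GorT is not produced.
Activator NolK is present, so *jovC* is transcribed.
So JovC is produced and active.
GixD is constitutively active in this strain.
No repressor is bound and GixD is active, so *nerJ* is transcribed.
So NerJ is produced and active.
Fuculose is present, so LomE is active.
No repressor is bound and LomE is active, so *qilH* is transcribed.
So QilH is produced and active.
No repressor is bound and NerJ and QilH are active, so *jalH* is transcribed.
So JalH is produced and active.
No repressor is bound and JovC and JalH are active, so *rudA* is transcribed.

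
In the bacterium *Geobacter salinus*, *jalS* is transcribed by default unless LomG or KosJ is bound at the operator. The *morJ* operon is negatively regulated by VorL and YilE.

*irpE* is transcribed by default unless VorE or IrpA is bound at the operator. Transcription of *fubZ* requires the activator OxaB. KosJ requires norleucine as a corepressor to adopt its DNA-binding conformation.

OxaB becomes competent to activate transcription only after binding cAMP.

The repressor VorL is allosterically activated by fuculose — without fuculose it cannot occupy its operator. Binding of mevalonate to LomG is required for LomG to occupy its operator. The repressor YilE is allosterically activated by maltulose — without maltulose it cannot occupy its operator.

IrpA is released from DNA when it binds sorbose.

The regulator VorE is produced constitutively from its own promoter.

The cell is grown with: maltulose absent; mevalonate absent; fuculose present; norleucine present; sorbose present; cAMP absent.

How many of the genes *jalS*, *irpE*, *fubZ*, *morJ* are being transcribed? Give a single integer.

Mevalonate is absent, so LomG is inactive.
Norleucine is present, so KosJ is active.
With repressor KosJ bound, *jalS* is not transcribed.
→ *jalS* is OFF.
VorE is produced constitutively and is active.
Sorbose is present, so IrpA is inactive.
With repressor VorE bound, *irpE* is not transcribed.
→ *irpE* is OFF.
cAMP is absent, so OxaB is inactive.
Required activator OxaB is absent, so *fubZ* is not transcribed.
→ *fubZ* is OFF.
Fuculose is present, so VorL is active.
Maltulose is absent, so YilE is inactive.
With repressor VorL bound, *morJ* is not transcribed.
→ *morJ* is OFF.
0 of the 4 genes are transcribed.

0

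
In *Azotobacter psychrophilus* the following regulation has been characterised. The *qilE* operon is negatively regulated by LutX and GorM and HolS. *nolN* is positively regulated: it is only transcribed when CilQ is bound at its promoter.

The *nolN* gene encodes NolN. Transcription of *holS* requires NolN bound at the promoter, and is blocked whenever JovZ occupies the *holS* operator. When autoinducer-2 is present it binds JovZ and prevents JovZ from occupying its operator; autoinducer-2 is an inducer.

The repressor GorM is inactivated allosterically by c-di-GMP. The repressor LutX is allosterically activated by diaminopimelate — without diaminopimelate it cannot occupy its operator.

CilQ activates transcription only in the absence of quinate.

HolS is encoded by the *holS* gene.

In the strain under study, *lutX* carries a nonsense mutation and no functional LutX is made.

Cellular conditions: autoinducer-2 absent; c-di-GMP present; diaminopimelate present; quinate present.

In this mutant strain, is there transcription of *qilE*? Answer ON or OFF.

ON

LutX is non-functional in this strain, so it has no effect.
c-di-GMP is present, so GorM is inactive.
Autoinducer-2 is absent, so JovZ is active.
Quinate is present, so CilQ is inactive.
Required activator CilQ is absent, so *nolN* is not transcribed.
So NolN is not produced.
With repressor JovZ bound, *holS* is not transcribed.
So HolS is not produced.
With no repressor bound, *qilE* is transcribed.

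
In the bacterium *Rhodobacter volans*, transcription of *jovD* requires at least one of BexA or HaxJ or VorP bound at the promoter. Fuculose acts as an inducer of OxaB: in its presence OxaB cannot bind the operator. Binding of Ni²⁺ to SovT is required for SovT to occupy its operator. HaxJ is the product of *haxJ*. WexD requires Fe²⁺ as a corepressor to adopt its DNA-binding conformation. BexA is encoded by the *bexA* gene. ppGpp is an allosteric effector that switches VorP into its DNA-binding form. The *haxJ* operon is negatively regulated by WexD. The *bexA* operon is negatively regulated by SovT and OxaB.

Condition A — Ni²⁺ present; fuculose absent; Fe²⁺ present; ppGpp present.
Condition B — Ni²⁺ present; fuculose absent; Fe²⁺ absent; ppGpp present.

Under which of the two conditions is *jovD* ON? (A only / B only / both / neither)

Condition A:
Ni²⁺ is present, so SovT is active.
Fuculose is absent, so OxaB is active.
With repressor SovT bound, *bexA* is not transcribed.
So BexA is not produced.
Fe²⁺ is present, so WexD is active.
With repressor WexD bound, *haxJ* is not transcribed.
So HaxJ is not produced.
ppGpp is present, so VorP is active.
Activator VorP is present, so *jovD* is transcribed.
→ *jovD* is ON in A.
Condition B:
Ni²⁺ is present, so SovT is active.
Fuculose is absent, so OxaB is active.
With repressor SovT bound, *bexA* is not transcribed.
So BexA is not produced.
Fe²⁺ is absent, so WexD is inactive.
With no repressor bound, *haxJ* is transcribed.
So HaxJ is produced and active.
ppGpp is present, so VorP is active.
Activator HaxJ is present, so *jovD* is transcribed.
→ *jovD* is ON in B.

both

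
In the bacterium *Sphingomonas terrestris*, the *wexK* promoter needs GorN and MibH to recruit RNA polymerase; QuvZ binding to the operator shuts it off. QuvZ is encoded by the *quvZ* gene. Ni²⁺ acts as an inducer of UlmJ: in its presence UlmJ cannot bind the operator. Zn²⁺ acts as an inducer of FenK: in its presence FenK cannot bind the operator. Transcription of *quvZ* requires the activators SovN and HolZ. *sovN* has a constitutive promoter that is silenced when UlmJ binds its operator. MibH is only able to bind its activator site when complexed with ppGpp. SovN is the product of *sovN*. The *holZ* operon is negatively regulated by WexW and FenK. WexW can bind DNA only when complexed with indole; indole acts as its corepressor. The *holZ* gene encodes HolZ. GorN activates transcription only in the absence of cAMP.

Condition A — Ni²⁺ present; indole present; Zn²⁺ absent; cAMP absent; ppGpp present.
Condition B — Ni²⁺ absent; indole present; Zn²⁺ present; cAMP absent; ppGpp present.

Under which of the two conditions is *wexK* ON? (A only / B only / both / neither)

Condition A:
Ni²⁺ is present, so UlmJ is inactive.
With no repressor bound, *sovN* is transcribed.
So SovN is produced and active.
Indole is present, so WexW is active.
Zn²⁺ is absent, so FenK is active.
With repressor WexW bound, *holZ* is not transcribed.
So HolZ is not produced.
Required activator HolZ is absent, so *quvZ* is not transcribed.
So QuvZ is not produced.
cAMP is absent, so GorN is active.
ppGpp is present, so MibH is active.
No repressor is bound and GorN and MibH are active, so *wexK* is transcribed.
→ *wexK* is ON in A.
Condition B:
Ni²⁺ is absent, so UlmJ is active.
With repressor UlmJ bound, *sovN* is not transcribed.
So SovN is not produced.
Indole is present, so WexW is active.
Zn²⁺ is present, so FenK is inactive.
With repressor WexW bound, *holZ* is not transcribed.
So HolZ is not produced.
Required activator SovN is absent, so *quvZ* is not transcribed.
So QuvZ is not produced.
cAMP is absent, so GorN is active.
ppGpp is present, so MibH is active.
No repressor is bound and GorN and MibH are active, so *wexK* is transcribed.
→ *wexK* is ON in B.

both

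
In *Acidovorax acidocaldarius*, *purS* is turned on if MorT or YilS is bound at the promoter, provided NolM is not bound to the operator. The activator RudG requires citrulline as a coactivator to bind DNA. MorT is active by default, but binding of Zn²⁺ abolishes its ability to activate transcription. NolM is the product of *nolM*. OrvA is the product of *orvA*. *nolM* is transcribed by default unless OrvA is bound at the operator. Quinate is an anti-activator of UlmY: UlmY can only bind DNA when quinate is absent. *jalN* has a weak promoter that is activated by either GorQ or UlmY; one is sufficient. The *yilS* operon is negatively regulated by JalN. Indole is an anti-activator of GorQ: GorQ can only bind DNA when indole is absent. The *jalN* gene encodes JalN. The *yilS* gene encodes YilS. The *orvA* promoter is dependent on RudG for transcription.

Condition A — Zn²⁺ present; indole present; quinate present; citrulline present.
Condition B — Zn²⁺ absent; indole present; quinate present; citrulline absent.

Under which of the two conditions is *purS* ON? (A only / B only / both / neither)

A only

Condition A:
Zn²⁺ is present, so MorT is inactive.
Indole is present, so GorQ is inactive.
Quinate is present, so UlmY is inactive.
No activator is available at the *jalN* promoter, so *jalN* is not transcribed.
So JalN is not produced.
With no repressor bound, *yilS* is transcribed.
So YilS is produced and active.
Citrulline is present, so RudG is active.
No repressor is bound and RudG is active, so *orvA* is transcribed.
So OrvA is produced and active.
With repressor OrvA bound, *nolM* is not transcribed.
So NolM is not produced.
Activator YilS is present, so *purS* is transcribed.
→ *purS* is ON in A.
Condition B:
Zn²⁺ is absent, so MorT is active.
Indole is present, so GorQ is inactive.
Quinate is present, so UlmY is inactive.
No activator is available at the *jalN* promoter, so *jalN* is not transcribed.
So JalN is not produced.
With no repressor bound, *yilS* is transcribed.
So YilS is produced and active.
Citrulline is absent, so RudG is inactive.
Required activator RudG is absent, so *orvA* is not transcribed.
So OrvA is not produced.
With no repressor bound, *nolM* is transcribed.
So NolM is produced and active.
With repressor NolM bound, *purS* is not transcribed.
→ *purS* is OFF in B.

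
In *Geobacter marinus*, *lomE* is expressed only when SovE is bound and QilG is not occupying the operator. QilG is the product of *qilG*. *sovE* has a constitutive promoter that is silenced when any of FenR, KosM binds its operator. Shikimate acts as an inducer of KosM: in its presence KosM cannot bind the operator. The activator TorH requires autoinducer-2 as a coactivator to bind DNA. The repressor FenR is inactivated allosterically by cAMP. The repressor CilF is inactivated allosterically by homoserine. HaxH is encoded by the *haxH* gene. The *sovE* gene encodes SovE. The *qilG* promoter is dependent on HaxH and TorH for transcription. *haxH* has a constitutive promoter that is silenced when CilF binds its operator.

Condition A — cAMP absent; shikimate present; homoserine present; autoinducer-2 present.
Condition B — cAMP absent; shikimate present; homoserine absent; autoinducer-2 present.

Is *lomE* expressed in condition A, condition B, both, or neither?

neither

Condition A:
cAMP is absent, so FenR is active.
Shikimate is present, so KosM is inactive.
With repressor FenR bound, *sovE* is not transcribed.
So SovE is not produced.
Homoserine is present, so CilF is inactive.
With no repressor bound, *haxH* is transcribed.
So HaxH is produced and active.
Autoinducer-2 is present, so TorH is active.
No repressor is bound and HaxH and TorH are active, so *qilG* is transcribed.
So QilG is produced and active.
With repressor QilG bound, *lomE* is not transcribed.
→ *lomE* is OFF in A.
Condition B:
cAMP is absent, so FenR is active.
Shikimate is present, so KosM is inactive.
With repressor FenR bound, *sovE* is not transcribed.
So SovE is not produced.
Homoserine is absent, so CilF is active.
With repressor CilF bound, *haxH* is not transcribed.
So HaxH is not produced.
Autoinducer-2 is present, so TorH is active.
Required activator HaxH is absent, so *qilG* is not transcribed.
So QilG is not produced.
Required activator SovE is absent, so *lomE* is not transcribed.
→ *lomE* is OFF in B.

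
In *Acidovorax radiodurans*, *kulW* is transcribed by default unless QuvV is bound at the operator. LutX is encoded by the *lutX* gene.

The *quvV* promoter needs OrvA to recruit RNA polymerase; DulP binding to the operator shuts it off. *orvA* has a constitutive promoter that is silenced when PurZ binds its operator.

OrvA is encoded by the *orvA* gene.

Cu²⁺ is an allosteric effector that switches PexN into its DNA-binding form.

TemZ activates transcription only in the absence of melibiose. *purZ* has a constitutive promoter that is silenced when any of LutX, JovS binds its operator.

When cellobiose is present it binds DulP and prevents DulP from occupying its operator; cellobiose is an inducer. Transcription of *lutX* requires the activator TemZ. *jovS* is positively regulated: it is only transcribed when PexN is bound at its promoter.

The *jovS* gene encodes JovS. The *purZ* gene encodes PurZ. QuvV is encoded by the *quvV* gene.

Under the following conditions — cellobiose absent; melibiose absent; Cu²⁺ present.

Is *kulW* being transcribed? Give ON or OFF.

ON

Melibiose is absent, so TemZ is active.
No repressor is bound and TemZ is active, so *lutX* is transcribed.
So LutX is produced and active.
Cu²⁺ is present, so PexN is active.
No repressor is bound and PexN is active, so *jovS* is transcribed.
So JovS is produced and active.
With repressor LutX bound, *purZ* is not transcribed.
So PurZ is not produced.
With no repressor bound, *orvA* is transcribed.
So OrvA is produced and active.
Cellobiose is absent, so DulP is active.
With repressor DulP bound, *quvV* is not transcribed.
So QuvV is not produced.
With no repressor bound, *kulW* is transcribed.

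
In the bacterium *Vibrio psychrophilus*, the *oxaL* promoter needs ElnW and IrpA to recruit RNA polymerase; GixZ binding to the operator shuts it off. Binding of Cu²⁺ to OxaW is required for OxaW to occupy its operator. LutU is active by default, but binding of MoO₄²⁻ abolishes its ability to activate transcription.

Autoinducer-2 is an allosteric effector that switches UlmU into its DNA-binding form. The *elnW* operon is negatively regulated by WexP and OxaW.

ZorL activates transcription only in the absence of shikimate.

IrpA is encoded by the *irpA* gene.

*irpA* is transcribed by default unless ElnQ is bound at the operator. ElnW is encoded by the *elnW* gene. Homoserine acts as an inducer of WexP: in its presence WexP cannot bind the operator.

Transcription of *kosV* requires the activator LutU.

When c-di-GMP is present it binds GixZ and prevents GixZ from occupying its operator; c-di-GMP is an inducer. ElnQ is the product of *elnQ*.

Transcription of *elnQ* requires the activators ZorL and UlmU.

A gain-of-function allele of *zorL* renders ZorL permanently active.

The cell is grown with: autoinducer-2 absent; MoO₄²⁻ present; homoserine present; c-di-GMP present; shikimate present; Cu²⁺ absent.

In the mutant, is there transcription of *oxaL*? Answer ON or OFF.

Homoserine is present, so WexP is inactive.
Cu²⁺ is absent, so OxaW is inactive.
With no repressor bound, *elnW* is transcribed.
So ElnW is produced and active.
c-di-GMP is present, so GixZ is inactive.
ZorL is constitutively active in this strain.
Autoinducer-2 is absent, so UlmU is inactive.
Required activator UlmU is absent, so *elnQ* is not transcribed.
So ElnQ is not produced.
With no repressor bound, *irpA* is transcribed.
So IrpA is produced and active.
No repressor is bound and ElnW and IrpA are active, so *oxaL* is transcribed.

ON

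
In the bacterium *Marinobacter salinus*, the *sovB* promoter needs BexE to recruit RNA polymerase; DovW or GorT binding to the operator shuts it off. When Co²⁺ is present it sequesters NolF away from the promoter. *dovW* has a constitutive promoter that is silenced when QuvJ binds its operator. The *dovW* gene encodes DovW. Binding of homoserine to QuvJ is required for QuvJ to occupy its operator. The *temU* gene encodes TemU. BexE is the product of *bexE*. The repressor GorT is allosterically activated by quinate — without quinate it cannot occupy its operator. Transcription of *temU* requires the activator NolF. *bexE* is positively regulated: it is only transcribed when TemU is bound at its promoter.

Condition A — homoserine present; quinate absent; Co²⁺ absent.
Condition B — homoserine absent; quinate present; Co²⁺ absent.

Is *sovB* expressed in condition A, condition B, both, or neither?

A only

Condition A:
Homoserine is present, so QuvJ is active.
With repressor QuvJ bound, *dovW* is not transcribed.
So DovW is not produced.
Quinate is absent, so GorT is inactive.
Co²⁺ is absent, so NolF is active.
No repressor is bound and NolF is active, so *temU* is transcribed.
So TemU is produced and active.
No repressor is bound and TemU is active, so *bexE* is transcribed.
So BexE is produced and active.
No repressor is bound and BexE is active, so *sovB* is transcribed.
→ *sovB* is ON in A.
Condition B:
Homoserine is absent, so QuvJ is inactive.
With no repressor bound, *dovW* is transcribed.
So DovW is produced and active.
Quinate is present, so GorT is active.
Co²⁺ is absent, so NolF is active.
No repressor is bound and NolF is active, so *temU* is transcribed.
So TemU is produced and active.
No repressor is bound and TemU is active, so *bexE* is transcribed.
So BexE is produced and active.
With repressor DovW bound, *sovB* is not transcribed.
→ *sovB* is OFF in B.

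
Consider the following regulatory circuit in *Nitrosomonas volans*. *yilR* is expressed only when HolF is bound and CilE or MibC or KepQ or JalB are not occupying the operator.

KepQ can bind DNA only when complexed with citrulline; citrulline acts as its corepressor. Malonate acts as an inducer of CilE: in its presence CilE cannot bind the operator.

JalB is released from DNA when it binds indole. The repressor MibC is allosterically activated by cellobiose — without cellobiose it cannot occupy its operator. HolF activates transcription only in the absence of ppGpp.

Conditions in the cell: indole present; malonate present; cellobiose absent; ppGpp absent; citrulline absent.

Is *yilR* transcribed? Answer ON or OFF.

ON

Malonate is present, so CilE is inactive.
ppGpp is absent, so HolF is active.
Cellobiose is absent, so MibC is inactive.
Citrulline is absent, so KepQ is inactive.
Indole is present, so JalB is inactive.
No repressor is bound and HolF is active, so *yilR* is transcribed.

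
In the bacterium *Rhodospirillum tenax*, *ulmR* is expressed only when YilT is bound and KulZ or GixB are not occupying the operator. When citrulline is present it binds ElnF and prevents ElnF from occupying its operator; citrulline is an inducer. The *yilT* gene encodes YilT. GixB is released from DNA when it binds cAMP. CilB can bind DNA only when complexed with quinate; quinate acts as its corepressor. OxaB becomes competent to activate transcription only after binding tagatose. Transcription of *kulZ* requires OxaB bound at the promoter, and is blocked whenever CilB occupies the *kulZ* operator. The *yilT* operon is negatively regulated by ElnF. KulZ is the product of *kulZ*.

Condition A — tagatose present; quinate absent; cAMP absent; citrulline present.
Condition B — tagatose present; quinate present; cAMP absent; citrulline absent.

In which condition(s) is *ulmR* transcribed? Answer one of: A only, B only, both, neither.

Condition A:
Tagatose is present, so OxaB is active.
Quinate is absent, so CilB is inactive.
No repressor is bound and OxaB is active, so *kulZ* is transcribed.
So KulZ is produced and active.
cAMP is absent, so GixB is active.
Citrulline is present, so ElnF is inactive.
With no repressor bound, *yilT* is transcribed.
So YilT is produced and active.
With repressor KulZ bound, *ulmR* is not transcribed.
→ *ulmR* is OFF in A.
Condition B:
Tagatose is present, so OxaB is active.
Quinate is present, so CilB is active.
With repressor CilB bound, *kulZ* is not transcribed.
So KulZ is not produced.
cAMP is absent, so GixB is active.
Citrulline is absent, so ElnF is active.
With repressor ElnF bound, *yilT* is not transcribed.
So YilT is not produced.
With repressor GixB bound, *ulmR* is not transcribed.
→ *ulmR* is OFF in B.

neither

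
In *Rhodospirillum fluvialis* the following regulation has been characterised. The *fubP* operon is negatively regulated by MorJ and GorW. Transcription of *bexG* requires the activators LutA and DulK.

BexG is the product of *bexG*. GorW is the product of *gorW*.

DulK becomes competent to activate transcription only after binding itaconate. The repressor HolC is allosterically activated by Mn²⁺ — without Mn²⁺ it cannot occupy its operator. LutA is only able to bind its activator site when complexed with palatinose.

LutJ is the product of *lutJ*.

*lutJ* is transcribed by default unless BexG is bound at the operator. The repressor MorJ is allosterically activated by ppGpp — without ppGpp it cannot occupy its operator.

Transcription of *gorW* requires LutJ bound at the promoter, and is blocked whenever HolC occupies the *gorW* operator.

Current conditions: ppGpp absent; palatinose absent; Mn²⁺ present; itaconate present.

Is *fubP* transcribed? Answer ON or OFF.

ON

ppGpp is absent, so MorJ is inactive.
Palatinose is absent, so LutA is inactive.
Itaconate is present, so DulK is active.
Required activator LutA is absent, so *bexG* is not transcribed.
So BexG is not produced.
With no repressor bound, *lutJ* is transcribed.
So LutJ is produced and active.
Mn²⁺ is present, so HolC is active.
With repressor HolC bound, *gorW* is not transcribed.
So GorW is not produced.
With no repressor bound, *fubP* is transcribed.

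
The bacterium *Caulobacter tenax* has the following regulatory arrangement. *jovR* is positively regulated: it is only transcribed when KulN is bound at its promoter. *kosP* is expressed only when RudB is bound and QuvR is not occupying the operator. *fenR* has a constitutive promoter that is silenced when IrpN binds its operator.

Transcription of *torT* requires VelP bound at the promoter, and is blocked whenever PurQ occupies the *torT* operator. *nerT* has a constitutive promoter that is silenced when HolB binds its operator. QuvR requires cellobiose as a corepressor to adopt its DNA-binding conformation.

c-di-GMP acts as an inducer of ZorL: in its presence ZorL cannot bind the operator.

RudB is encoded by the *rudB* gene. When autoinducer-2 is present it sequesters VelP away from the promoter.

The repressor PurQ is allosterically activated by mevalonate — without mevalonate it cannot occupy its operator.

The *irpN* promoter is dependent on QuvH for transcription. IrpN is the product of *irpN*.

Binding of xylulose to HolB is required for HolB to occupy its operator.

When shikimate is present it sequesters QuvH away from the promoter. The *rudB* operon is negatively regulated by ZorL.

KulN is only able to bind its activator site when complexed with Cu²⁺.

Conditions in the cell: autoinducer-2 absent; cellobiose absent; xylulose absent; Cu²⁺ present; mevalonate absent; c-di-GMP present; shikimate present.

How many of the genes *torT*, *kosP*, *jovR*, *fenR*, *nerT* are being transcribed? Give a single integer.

5

Mevalonate is absent, so PurQ is inactive.
Autoinducer-2 is absent, so VelP is active.
No repressor is bound and VelP is active, so *torT* is transcribed.
→ *torT* is ON.
c-di-GMP is present, so ZorL is inactive.
With no repressor bound, *rudB* is transcribed.
So RudB is produced and active.
Cellobiose is absent, so QuvR is inactive.
No repressor is bound and RudB is active, so *kosP* is transcribed.
→ *kosP* is ON.
Cu²⁺ is present, so KulN is active.
No repressor is bound and KulN is active, so *jovR* is transcribed.
→ *jovR* is ON.
Shikimate is present, so QuvH is inactive.
Required activator QuvH is absent, so *irpN* is not transcribed.
So IrpN is not produced.
With no repressor bound, *fenR* is transcribed.
→ *fenR* is ON.
Xylulose is absent, so HolB is inactive.
With no repressor bound, *nerT* is transcribed.
→ *nerT* is ON.
5 of the 5 genes are transcribed.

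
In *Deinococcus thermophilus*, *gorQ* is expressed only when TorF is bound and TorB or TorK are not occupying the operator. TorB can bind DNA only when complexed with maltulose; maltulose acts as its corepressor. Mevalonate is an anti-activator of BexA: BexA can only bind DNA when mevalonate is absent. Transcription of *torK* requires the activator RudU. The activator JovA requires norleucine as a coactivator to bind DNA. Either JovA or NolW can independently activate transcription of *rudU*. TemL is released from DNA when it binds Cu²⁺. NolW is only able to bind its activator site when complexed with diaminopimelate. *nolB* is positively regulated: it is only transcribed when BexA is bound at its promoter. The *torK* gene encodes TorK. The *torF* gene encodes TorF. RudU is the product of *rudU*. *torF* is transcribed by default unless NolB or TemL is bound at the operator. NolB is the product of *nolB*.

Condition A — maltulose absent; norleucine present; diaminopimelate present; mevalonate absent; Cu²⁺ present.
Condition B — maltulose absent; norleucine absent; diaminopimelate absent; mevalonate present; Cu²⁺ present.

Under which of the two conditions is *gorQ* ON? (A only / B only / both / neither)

Condition A:
Maltulose is absent, so TorB is inactive.
Norleucine is present, so JovA is active.
Diaminopimelate is present, so NolW is active.
Activator JovA is present, so *rudU* is transcribed.
So RudU is produced and active.
No repressor is bound and RudU is active, so *torK* is transcribed.
So TorK is produced and active.
Mevalonate is absent, so BexA is active.
No repressor is bound and BexA is active, so *nolB* is transcribed.
So NolB is produced and active.
Cu²⁺ is present, so TemL is inactive.
With repressor NolB bound, *torF* is not transcribed.
So TorF is not produced.
With repressor TorK bound, *gorQ* is not transcribed.
→ *gorQ* is OFF in A.
Condition B:
Maltulose is absent, so TorB is inactive.
Norleucine is absent, so JovA is inactive.
Diaminopimelate is absent, so NolW is inactive.
No activator is available at the *rudU* promoter, so *rudU* is not transcribed.
So RudU is not produced.
Required activator RudU is absent, so *torK* is not transcribed.
So TorK is not produced.
Mevalonate is present, so BexA is inactive.
Required activator BexA is absent, so *nolB* is not transcribed.
So NolB is not produced.
Cu²⁺ is present, so TemL is inactive.
With no repressor bound, *torF* is transcribed.
So TorF is produced and active.
No repressor is bound and TorF is active, so *gorQ* is transcribed.
→ *gorQ* is ON in B.

B only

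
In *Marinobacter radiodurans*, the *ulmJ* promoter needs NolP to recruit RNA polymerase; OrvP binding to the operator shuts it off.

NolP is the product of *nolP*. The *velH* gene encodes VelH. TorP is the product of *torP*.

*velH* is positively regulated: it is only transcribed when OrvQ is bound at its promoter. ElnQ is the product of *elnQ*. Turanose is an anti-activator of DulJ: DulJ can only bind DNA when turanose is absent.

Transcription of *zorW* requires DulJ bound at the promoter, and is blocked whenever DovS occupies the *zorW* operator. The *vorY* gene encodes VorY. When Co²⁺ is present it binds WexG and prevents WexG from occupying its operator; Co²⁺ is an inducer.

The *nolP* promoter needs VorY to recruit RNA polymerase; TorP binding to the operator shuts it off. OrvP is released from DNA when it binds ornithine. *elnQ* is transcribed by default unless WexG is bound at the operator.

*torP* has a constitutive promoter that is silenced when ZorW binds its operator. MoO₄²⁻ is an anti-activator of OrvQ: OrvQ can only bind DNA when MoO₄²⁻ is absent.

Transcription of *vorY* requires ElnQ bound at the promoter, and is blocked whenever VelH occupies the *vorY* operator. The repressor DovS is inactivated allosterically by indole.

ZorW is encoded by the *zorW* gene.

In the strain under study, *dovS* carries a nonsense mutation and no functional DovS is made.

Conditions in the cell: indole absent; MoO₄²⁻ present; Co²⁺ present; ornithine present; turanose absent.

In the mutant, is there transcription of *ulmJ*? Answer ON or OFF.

Ornithine is present, so OrvP is inactive.
Turanose is absent, so DulJ is active.
DovS is non-functional in this strain, so it has no effect.
No repressor is bound and DulJ is active, so *zorW* is transcribed.
So ZorW is produced and active.
With repressor ZorW bound, *torP* is not transcribed.
So TorP is not produced.
MoO₄²⁻ is present, so OrvQ is inactive.
Required activator OrvQ is absent, so *velH* is not transcribed.
So VelH is not produced.
Co²⁺ is present, so WexG is inactive.
With no repressor bound, *elnQ* is transcribed.
So ElnQ is produced and active.
No repressor is bound and ElnQ is active, so *vorY* is transcribed.
So VorY is produced and active.
No repressor is bound and VorY is active, so *nolP* is transcribed.
So NolP is produced and active.
No repressor is bound and NolP is active, so *ulmJ* is transcribed.

ON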